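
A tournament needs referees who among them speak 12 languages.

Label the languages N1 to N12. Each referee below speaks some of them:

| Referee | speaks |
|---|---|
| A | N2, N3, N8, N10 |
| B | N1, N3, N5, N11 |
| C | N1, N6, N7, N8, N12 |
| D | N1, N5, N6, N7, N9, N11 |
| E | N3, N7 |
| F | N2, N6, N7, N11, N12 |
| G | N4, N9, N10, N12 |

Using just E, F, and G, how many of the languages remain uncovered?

Union of E, F, G = {N2, N3, N4, N6, N7, N9, N10, N11, N12}.
Not covered: N1, N5, N8 — 3 languages.

3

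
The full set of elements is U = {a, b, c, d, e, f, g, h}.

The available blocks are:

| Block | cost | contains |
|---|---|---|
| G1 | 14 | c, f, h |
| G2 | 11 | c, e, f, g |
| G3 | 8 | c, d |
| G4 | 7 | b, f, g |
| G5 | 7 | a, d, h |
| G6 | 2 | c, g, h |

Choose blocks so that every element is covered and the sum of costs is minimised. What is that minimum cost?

25

G2, G4, G5 together cover every element (G2 ∪ G4 ∪ G5 = {a, b, c, d, e, f, g, h}); total cost 11 + 7 + 7 = 25.
The greedy pick G6, G4, G5, G2 costs 27; no covering selection beats 25.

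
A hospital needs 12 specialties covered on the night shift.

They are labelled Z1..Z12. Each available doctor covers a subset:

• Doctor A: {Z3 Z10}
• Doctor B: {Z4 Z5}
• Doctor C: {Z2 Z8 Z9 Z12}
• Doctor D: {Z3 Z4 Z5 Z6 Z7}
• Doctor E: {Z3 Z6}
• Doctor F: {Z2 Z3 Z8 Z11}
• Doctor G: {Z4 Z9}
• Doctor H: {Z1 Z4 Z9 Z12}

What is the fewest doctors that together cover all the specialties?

A and D and F and H together: A ∪ D ∪ F ∪ H = {Z1, Z2, Z3, Z4, Z5, Z6, Z7, Z8, Z9, Z10, Z11, Z12} — every specialty is covered.
Only A contains Z10, so A is forced; the remaining 10 specialties need at least 3 more doctors (each remaining doctor adds at most 4) — so at least 4 doctors are needed, and 4 is optimal.

4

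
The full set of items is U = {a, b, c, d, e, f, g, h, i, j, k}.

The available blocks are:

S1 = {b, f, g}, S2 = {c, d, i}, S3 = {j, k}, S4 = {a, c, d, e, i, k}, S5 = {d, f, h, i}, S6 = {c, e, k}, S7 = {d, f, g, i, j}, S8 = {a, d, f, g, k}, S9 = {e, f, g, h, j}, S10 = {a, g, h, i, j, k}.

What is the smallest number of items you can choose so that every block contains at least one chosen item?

Take T = {f, i, k}. Each listed block contains at least one of these, so T is a hitting set of size 3.
The blocks S1, S2, S3 are pairwise disjoint, so any hitting set needs a separate item for each — at least 3. Hence 3 is optimal.

3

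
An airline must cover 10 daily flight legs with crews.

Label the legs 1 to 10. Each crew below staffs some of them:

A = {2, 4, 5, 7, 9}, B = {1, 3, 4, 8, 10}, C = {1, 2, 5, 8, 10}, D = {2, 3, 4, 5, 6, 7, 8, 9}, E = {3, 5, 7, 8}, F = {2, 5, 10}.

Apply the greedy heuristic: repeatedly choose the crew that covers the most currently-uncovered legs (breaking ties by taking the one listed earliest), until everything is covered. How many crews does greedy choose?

Greedy: pick D (covers 8 new) → pick B (covers 2 new). Total picks: 2.

2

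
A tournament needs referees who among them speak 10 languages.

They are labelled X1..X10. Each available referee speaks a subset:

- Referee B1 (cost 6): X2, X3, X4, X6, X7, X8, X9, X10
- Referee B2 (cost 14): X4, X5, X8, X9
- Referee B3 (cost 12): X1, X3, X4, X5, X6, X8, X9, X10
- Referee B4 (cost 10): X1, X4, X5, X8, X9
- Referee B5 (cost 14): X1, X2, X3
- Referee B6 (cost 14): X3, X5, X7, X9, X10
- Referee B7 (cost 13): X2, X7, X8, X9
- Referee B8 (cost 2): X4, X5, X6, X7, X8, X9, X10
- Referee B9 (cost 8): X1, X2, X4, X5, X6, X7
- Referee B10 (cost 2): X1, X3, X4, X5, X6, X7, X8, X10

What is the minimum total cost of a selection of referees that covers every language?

B1, B10 together cover every language (B1 ∪ B10 = {X1, X2, X3, X4, X5, X6, X7, X8, X9, X10}); total cost 6 + 2 = 8.
The greedy pick B10, B8, B1 costs 10; no covering selection beats 8.

8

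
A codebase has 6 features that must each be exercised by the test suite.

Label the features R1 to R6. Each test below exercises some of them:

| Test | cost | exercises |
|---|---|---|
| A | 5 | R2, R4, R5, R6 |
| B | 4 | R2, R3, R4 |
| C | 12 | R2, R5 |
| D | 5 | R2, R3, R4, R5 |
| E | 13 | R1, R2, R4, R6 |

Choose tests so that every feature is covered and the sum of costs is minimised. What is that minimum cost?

18

D, E together cover every feature (D ∪ E = {R1, R2, R3, R4, R5, R6}); total cost 5 + 13 = 18.
The greedy pick A, B, E costs 22; no covering selection beats 18.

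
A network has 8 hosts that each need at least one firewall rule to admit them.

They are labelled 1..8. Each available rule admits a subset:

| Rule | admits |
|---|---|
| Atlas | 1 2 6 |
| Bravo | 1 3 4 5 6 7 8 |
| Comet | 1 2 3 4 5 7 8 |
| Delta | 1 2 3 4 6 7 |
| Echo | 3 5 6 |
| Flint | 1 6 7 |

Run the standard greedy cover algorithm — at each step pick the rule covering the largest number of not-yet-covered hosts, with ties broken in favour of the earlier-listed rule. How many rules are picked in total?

Greedy: pick Bravo (covers 7 new) → pick Atlas (covers 1 new). Total picks: 2.

2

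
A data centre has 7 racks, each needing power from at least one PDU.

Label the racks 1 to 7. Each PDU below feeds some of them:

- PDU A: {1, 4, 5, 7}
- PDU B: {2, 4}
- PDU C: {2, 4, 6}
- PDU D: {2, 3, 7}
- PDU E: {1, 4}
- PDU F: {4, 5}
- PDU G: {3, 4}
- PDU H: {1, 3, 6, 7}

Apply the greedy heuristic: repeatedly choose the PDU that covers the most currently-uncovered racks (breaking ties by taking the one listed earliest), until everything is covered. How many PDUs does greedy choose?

3

Greedy: pick A (covers 4 new) → pick C (covers 2 new) → pick D (covers 1 new). Total picks: 3.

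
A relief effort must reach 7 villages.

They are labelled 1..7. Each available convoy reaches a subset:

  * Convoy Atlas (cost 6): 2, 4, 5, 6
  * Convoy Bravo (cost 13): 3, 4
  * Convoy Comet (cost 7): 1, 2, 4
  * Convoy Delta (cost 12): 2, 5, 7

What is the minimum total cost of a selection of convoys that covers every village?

Atlas, Bravo, Comet, Delta together cover every village (Atlas ∪ Bravo ∪ Comet ∪ Delta = {1, 2, 3, 4, 5, 6, 7}); total cost 6 + 13 + 7 + 12 = 38.
No covering selection has total cost below 38.

38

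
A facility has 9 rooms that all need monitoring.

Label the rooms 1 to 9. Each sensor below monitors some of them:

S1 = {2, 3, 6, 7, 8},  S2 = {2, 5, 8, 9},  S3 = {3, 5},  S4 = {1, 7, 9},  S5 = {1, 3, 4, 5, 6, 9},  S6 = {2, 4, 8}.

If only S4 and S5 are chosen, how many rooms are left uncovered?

Union of S4, S5 = {1, 3, 4, 5, 6, 7, 9}.
Not covered: 2, 8 — 2 rooms.

2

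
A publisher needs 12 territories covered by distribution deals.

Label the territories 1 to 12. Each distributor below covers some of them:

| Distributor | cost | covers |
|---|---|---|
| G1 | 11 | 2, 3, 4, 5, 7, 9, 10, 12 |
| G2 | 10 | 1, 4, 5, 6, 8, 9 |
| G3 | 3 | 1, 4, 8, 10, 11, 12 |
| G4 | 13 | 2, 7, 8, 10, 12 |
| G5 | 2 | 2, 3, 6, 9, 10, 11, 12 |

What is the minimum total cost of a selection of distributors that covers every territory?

16

G1, G3, G5 together cover every territory (G1 ∪ G3 ∪ G5 = {1, 2, 3, 4, 5, 6, 7, 8, 9, 10, 11, 12}); total cost 11 + 3 + 2 = 16.
No covering selection has total cost below 16.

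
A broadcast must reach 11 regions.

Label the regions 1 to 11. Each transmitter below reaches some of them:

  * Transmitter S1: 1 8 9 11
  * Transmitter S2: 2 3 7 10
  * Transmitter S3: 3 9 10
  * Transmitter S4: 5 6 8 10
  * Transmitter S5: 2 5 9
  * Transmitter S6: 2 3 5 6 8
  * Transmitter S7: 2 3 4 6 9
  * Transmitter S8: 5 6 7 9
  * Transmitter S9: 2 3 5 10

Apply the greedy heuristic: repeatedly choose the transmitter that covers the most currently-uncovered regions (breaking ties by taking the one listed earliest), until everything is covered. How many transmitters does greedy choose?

Greedy: pick S6 (covers 5 new) → pick S1 (covers 3 new) → pick S2 (covers 2 new) → pick S7 (covers 1 new). Total picks: 4.

4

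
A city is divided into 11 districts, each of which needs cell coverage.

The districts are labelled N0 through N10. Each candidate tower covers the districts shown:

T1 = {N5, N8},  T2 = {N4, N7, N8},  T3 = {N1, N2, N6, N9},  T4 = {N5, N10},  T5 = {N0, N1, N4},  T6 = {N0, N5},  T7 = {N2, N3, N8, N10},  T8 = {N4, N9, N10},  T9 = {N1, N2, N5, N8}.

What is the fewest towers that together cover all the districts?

T2 and T3 and T6 and T7 together: T2 ∪ T3 ∪ T6 ∪ T7 = {N0, N1, N2, N3, N4, N5, N6, N7, N8, N9, N10} — every district is covered.
Only T7 contains N3, so T7 is forced; the remaining 7 districts need at least 3 more towers (each remaining tower adds at most 3) — so at least 4 towers are needed, and 4 is optimal.

4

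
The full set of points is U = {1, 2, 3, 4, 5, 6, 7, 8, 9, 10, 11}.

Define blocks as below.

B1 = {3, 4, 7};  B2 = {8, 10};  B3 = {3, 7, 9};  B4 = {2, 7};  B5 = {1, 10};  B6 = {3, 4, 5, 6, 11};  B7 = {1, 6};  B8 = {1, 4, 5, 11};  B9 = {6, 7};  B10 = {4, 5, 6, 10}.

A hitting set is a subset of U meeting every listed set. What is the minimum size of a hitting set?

4

The 4 points {5, 6, 7, 10} hit every block.
No choice of 3 points meets every block, so 4 is the minimum.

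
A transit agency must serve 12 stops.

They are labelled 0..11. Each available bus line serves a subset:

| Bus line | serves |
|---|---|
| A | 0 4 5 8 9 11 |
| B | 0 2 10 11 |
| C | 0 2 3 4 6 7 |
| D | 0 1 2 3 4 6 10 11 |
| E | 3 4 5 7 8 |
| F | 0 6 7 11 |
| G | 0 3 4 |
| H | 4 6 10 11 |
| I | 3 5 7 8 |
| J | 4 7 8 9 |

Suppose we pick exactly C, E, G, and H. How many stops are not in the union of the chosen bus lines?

Union of C, E, G, H = {0, 2, 3, 4, 5, 6, 7, 8, 10, 11}.
Not covered: 1, 9 — 2 stops.

2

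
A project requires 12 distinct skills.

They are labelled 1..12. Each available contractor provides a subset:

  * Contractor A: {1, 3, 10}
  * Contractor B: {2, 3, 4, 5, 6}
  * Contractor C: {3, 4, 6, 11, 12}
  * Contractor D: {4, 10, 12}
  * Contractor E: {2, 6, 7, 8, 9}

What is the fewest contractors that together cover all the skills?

Take {A, B, C, E}. Their union is {1, 2, 3, 4, 5, 6, 7, 8, 9, 10, 11, 12}, which is all 12 skills.
Only B contains 5, so B is forced; the remaining 7 skills need at least 3 more contractors (each remaining contractor adds at most 3) — so at least 4 contractors are needed, and 4 is optimal.

4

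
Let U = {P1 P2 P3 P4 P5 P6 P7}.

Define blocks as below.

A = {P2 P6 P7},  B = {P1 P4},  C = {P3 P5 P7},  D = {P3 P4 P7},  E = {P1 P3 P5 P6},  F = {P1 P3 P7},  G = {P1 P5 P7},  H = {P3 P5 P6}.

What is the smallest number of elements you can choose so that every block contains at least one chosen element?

Take T = {P3, P4, P7}. Each listed block contains at least one of these, so T is a hitting set of size 3.
No choice of 2 elements meets every block, so 3 is the minimum.

3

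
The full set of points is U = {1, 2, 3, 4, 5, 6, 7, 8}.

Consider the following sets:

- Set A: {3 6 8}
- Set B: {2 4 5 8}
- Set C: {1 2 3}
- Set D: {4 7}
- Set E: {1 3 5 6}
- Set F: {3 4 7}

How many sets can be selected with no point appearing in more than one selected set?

2

A, D are pairwise disjoint (A={3,6,8}; D={4,7}).
Every remaining set overlaps one of these, and no 3 of the listed sets are pairwise disjoint, so 2 is the maximum.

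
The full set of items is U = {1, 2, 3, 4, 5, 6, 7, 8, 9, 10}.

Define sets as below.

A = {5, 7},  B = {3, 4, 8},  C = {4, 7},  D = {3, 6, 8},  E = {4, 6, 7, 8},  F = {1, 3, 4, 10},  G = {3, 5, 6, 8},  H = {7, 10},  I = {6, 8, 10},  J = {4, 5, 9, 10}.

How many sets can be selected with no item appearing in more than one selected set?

D, J are pairwise disjoint (D={3,6,8}; J={4,5,9,10}).
Every remaining set overlaps one of these, and no 3 of the listed sets are pairwise disjoint, so 2 is the maximum.

2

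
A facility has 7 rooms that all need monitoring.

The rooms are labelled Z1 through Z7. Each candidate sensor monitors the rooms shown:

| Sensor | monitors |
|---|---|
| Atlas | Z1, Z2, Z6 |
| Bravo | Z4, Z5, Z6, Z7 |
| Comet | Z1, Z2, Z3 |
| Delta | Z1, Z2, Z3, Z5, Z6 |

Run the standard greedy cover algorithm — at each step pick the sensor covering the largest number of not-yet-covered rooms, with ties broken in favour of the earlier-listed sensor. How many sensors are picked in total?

Greedy: pick Delta (covers 5 new) → pick Bravo (covers 2 new). Total picks: 2.

2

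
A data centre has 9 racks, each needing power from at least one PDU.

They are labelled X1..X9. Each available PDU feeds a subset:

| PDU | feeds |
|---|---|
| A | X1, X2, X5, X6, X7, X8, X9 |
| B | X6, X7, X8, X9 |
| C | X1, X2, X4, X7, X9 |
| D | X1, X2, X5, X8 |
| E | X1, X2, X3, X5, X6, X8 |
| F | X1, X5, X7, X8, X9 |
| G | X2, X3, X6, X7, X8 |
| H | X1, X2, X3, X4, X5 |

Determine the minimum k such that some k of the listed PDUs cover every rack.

C and E together: C ∪ E = {X1, X2, X3, X4, X5, X6, X7, X8, X9} — every rack is covered.
No single PDU has all 9 racks (the largest, A, has 7), so 2 is optimal.

2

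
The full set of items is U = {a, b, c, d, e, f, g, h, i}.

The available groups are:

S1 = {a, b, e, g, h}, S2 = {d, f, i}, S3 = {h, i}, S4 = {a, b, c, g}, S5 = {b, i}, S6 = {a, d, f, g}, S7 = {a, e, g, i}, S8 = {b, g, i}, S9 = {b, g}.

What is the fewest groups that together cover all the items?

3

Take {S1, S2, S4}. Their union is {a, b, c, d, e, f, g, h, i}, which is all 9 items.
Only S4 contains c, so S4 is forced; the remaining 5 items need at least 2 more groups (each remaining group adds at most 3) — so at least 3 groups are needed, and 3 is optimal.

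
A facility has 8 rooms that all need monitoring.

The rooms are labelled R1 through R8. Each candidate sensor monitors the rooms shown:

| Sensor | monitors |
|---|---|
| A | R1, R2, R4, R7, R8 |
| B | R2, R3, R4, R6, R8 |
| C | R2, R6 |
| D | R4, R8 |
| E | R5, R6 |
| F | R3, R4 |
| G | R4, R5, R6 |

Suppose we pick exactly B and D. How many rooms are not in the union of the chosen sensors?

3

Union of B, D = {R2, R3, R4, R6, R8}.
Not covered: R1, R5, R7 — 3 rooms.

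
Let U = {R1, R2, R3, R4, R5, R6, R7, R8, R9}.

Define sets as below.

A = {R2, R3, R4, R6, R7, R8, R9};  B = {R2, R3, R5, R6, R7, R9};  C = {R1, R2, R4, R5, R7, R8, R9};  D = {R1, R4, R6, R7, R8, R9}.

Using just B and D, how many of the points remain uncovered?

0

Union of B, D = {R1, R2, R3, R4, R5, R6, R7, R8, R9} — that's every point, so 0 are uncovered.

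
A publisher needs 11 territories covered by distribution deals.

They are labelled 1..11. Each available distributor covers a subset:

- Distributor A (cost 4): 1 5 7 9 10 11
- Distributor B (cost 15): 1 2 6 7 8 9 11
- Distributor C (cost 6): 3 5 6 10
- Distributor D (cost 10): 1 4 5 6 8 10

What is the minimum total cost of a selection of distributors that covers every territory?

31

B, C, D together cover every territory (B ∪ C ∪ D = {1, 2, 3, 4, 5, 6, 7, 8, 9, 10, 11}); total cost 15 + 6 + 10 = 31.
The greedy pick A, C, D, B costs 35; no covering selection beats 31.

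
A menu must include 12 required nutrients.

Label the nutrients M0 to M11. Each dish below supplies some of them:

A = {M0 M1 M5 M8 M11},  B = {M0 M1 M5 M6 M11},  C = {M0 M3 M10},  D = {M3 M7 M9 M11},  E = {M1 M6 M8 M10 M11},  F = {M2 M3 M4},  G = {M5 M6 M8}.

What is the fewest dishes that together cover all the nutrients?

4

A and D and E and F together: A ∪ D ∪ E ∪ F = {M0, M1, M2, M3, M4, M5, M6, M7, M8, M9, M10, M11} — every nutrient is covered.
No 3 of the 7 dishes cover everything (all 35 combinations miss at least one nutrient), so 4 is optimal.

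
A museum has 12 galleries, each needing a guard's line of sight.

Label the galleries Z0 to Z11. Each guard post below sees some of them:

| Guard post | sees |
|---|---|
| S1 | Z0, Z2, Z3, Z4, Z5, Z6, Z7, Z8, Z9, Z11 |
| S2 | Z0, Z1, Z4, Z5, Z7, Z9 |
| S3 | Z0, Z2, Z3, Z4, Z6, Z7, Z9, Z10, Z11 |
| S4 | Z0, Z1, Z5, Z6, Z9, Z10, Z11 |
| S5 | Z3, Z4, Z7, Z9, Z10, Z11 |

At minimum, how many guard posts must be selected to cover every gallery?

2

S1 and S4 together: S1 ∪ S4 = {Z0, Z1, Z2, Z3, Z4, Z5, Z6, Z7, Z8, Z9, Z10, Z11} — every gallery is covered.
No single guard post has all 12 galleries (the largest, S1, has 10), so 2 is optimal.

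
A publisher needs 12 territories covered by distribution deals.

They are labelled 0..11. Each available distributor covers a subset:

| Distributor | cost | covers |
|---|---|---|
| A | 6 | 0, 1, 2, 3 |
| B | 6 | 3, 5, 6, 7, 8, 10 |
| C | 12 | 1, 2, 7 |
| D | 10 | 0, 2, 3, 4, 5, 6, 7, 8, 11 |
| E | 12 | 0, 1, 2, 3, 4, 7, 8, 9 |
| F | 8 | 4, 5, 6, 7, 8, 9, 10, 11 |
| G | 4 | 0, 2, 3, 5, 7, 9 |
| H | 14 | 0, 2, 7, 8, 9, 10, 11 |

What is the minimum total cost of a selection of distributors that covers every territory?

A, F together cover every territory (A ∪ F = {0, 1, 2, 3, 4, 5, 6, 7, 8, 9, 10, 11}); total cost 6 + 8 = 14.
The greedy pick G, F, A costs 18; no covering selection beats 14.

14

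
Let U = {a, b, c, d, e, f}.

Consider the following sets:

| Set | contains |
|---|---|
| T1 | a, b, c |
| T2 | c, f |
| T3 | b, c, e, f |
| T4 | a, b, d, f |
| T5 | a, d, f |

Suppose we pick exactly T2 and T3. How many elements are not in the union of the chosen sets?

2

Union of T2, T3 = {b, c, e, f}.
Not covered: a, d — 2 elements.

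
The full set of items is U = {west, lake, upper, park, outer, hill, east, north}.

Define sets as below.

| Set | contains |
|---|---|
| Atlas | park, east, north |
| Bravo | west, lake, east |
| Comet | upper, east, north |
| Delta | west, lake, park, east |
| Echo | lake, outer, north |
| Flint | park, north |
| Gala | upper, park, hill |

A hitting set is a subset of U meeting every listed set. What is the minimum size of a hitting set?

3

Take H = {west, park, north}. Each listed set contains at least one of these, so H is a hitting set of size 3.
No choice of 2 items meets every set, so 3 is the minimum.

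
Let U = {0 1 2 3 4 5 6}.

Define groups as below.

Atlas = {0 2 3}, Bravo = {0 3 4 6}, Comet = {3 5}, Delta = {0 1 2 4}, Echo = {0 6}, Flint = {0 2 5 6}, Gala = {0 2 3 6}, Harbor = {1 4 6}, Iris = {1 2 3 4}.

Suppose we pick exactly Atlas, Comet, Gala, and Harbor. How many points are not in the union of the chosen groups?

Union of Atlas, Comet, Gala, Harbor = {0, 1, 2, 3, 4, 5, 6} — that's every point, so 0 are uncovered.

0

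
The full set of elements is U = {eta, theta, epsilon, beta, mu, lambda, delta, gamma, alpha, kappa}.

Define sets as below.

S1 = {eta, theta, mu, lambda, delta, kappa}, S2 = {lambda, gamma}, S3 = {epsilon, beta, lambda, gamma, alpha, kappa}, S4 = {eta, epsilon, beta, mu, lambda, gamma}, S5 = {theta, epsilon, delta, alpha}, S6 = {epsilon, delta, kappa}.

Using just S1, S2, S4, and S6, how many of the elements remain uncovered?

1

Union of S1, S2, S4, S6 = {eta, theta, epsilon, beta, mu, lambda, delta, gamma, kappa}.
Not covered: alpha — 1 element.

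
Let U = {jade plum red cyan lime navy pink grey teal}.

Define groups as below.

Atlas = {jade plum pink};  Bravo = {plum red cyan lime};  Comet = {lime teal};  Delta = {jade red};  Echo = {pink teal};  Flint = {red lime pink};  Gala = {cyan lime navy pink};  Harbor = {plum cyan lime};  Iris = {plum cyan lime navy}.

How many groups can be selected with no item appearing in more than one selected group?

Delta, Echo, Harbor are pairwise disjoint (Delta={jade,red}; Echo={pink,teal}; Harbor={plum,cyan,lime}).
Every remaining group overlaps one of these, and no 4 of the listed groups are pairwise disjoint, so 3 is the maximum.

3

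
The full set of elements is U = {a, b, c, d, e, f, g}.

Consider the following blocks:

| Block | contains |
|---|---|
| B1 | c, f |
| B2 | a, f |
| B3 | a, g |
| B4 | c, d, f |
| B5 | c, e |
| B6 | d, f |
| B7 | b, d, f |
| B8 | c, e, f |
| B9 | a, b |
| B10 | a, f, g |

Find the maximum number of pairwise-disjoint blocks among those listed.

B5, B6, B9 are pairwise disjoint (B5={c,e}; B6={d,f}; B9={a,b}).
Every remaining block overlaps one of these, and no 4 of the listed blocks are pairwise disjoint, so 3 is the maximum.

3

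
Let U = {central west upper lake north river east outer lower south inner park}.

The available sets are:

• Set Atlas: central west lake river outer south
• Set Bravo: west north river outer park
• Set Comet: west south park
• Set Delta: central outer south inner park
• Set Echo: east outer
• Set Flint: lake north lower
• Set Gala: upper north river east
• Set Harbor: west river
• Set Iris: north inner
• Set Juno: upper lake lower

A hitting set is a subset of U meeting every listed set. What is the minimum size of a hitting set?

4

The 4 elements {west, upper, north, outer} hit every set.
The sets Echo, Harbor, Iris, Juno are pairwise disjoint, so any hitting set needs a separate element for each — at least 4. Hence 4 is optimal.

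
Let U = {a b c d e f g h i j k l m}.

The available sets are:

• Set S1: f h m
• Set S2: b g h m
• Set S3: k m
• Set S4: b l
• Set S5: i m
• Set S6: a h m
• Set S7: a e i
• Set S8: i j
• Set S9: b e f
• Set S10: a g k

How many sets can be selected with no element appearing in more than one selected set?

S1, S4, S8, S10 are pairwise disjoint (S1={f,h,m}; S4={b,l}; S8={i,j}; S10={a,g,k}).
Every remaining set overlaps one of these, and no 5 of the listed sets are pairwise disjoint, so 4 is the maximum.

4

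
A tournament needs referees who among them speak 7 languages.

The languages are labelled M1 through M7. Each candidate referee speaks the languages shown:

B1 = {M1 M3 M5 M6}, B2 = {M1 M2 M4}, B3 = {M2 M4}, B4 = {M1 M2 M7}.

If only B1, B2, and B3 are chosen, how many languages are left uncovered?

Union of B1, B2, B3 = {M1, M2, M3, M4, M5, M6}.
Not covered: M7 — 1 language.

1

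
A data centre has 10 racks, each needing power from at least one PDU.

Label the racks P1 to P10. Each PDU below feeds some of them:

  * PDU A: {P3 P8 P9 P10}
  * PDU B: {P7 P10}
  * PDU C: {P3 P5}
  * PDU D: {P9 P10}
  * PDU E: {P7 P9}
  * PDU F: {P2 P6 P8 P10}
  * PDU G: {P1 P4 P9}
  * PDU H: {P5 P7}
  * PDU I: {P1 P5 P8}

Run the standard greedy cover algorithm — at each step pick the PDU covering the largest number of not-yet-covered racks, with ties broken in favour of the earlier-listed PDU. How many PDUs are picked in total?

Greedy: pick A (covers 4 new) → pick F (covers 2 new) → pick G (covers 2 new) → pick H (covers 2 new). Total picks: 4.

4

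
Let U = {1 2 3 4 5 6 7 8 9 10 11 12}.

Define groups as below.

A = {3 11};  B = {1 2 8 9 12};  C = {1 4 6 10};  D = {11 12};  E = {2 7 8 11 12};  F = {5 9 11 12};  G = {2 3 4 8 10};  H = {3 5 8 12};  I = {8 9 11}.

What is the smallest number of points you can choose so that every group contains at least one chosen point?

T = {1, 8, 11} meets every group (each contains at least one member of T), and |T| = 3.
No choice of 2 points meets every group, so 3 is the minimum.

3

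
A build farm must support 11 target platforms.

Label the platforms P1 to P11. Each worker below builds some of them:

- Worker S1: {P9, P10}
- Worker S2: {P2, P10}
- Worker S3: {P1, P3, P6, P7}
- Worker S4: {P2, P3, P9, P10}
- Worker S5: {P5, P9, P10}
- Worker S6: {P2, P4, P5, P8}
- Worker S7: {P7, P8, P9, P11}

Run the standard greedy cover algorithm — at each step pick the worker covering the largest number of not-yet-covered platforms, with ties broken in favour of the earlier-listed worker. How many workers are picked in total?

Greedy: pick S3 (covers 4 new) → pick S6 (covers 4 new) → pick S1 (covers 2 new) → pick S7 (covers 1 new). Total picks: 4.

4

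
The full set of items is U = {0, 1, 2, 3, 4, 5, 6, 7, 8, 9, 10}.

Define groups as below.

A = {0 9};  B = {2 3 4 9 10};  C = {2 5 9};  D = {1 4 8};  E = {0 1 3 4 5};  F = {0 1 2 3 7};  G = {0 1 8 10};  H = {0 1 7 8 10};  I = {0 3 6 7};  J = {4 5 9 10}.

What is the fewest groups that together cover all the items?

Take {B, E, G, I}. Their union is {0, 1, 2, 3, 4, 5, 6, 7, 8, 9, 10}, which is all 11 items.
No 3 of the 10 groups cover everything (all 120 combinations miss at least one item), so 4 is optimal.

4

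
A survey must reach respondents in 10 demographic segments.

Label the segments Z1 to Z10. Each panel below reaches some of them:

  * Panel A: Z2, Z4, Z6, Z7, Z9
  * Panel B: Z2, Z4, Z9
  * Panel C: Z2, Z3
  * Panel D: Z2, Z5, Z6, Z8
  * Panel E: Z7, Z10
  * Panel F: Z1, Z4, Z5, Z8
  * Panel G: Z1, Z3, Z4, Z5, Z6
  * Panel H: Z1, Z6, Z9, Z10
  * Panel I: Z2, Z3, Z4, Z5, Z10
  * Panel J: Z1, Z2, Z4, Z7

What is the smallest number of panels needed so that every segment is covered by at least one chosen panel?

3

Take {A, F, I}. Their union is {Z1, Z2, Z3, Z4, Z5, Z6, Z7, Z8, Z9, Z10}, which is all 10 segments.
No 2 of the 10 panels cover everything (all 45 combinations miss at least one segment), so 3 is optimal.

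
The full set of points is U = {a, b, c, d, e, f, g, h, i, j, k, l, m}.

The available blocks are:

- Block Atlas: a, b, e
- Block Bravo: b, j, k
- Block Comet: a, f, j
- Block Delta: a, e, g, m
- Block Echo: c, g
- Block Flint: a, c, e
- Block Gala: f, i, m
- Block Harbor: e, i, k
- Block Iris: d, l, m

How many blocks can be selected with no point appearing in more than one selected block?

Comet, Echo, Harbor, Iris are pairwise disjoint (Comet={a,f,j}; Echo={c,g}; Harbor={e,i,k}; Iris={d,l,m}).
Every remaining block overlaps one of these, and no 5 of the listed blocks are pairwise disjoint, so 4 is the maximum.

4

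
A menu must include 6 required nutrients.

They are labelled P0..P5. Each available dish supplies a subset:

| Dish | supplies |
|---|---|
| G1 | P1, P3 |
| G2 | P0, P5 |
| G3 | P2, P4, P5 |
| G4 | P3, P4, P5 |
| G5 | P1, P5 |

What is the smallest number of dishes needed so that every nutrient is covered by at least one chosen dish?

3

G1 and G2 and G3 together: G1 ∪ G2 ∪ G3 = {P0, P1, P2, P3, P4, P5} — every nutrient is covered.
Only G2 contains P0, so G2 is forced; the remaining 4 nutrients need at least 2 more dishes (each remaining dish adds at most 2) — so at least 3 dishes are needed, and 3 is optimal.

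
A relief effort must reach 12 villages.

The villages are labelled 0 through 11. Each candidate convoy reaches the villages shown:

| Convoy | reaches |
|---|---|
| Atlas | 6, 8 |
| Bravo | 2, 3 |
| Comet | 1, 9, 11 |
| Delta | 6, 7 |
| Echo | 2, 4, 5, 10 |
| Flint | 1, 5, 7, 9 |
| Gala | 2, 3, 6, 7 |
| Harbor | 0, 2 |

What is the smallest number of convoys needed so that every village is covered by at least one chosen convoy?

Take {Atlas, Comet, Echo, Gala, Harbor}. Their union is {0, 1, 2, 3, 4, 5, 6, 7, 8, 9, 10, 11}, which is all 12 villages.
No 4 of the 8 convoys cover everything (all 70 combinations miss at least one village), so 5 is optimal.

5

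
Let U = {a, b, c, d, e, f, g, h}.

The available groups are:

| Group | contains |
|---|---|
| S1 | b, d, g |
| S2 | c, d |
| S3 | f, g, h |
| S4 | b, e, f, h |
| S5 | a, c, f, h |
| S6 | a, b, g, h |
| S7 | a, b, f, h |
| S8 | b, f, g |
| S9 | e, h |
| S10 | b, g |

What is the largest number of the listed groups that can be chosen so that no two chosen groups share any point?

3

S2, S9, S10 are pairwise disjoint (S2={c,d}; S9={e,h}; S10={b,g}).
Every remaining group overlaps one of these, and no 4 of the listed groups are pairwise disjoint, so 3 is the maximum.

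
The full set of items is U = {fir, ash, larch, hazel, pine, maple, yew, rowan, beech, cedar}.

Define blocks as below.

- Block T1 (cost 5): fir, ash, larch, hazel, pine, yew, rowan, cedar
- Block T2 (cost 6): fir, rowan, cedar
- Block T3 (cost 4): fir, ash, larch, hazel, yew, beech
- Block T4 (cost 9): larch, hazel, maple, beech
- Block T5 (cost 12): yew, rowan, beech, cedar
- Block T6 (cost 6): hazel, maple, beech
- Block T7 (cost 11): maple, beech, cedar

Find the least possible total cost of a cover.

T1, T6 together cover every item (T1 ∪ T6 = {fir, ash, larch, hazel, pine, maple, yew, rowan, beech, cedar}); total cost 5 + 6 = 11.
No covering selection has total cost below 11.

11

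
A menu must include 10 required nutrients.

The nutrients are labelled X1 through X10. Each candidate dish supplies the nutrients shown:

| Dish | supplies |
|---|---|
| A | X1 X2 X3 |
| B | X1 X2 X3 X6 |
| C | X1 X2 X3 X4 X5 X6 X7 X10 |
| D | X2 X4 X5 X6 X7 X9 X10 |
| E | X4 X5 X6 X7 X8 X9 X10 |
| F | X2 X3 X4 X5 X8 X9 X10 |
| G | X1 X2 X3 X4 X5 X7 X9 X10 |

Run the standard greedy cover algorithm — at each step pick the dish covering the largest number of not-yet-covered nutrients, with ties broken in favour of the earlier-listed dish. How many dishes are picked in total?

2

Greedy: pick C (covers 8 new) → pick E (covers 2 new). Total picks: 2.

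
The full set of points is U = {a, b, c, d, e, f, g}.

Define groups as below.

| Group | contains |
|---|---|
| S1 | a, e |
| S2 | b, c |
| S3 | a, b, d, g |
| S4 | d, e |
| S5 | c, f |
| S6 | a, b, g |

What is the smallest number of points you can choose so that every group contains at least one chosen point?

The 3 points {a, c, d} hit every group.
The groups S4, S5, S6 are pairwise disjoint, so any hitting set needs a separate point for each — at least 3. Hence 3 is optimal.

3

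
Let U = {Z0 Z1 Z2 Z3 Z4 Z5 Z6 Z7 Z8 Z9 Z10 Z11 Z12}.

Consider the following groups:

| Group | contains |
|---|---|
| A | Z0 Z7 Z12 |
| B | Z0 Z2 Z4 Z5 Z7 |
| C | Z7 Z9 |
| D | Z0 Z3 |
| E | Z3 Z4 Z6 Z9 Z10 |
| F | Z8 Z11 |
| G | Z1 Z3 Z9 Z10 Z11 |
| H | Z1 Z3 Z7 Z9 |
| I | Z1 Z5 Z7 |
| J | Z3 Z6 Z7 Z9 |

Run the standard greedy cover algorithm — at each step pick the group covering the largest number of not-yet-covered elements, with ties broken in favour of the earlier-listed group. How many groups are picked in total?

5

Greedy: pick B (covers 5 new) → pick G (covers 5 new) → pick A (covers 1 new) → pick E (covers 1 new) → pick F (covers 1 new). Total picks: 5.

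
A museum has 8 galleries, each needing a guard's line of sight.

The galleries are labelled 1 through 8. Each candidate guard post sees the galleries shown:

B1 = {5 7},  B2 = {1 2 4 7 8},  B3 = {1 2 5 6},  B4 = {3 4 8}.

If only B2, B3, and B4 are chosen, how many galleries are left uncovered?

Union of B2, B3, B4 = {1, 2, 3, 4, 5, 6, 7, 8} — that's every gallery, so 0 are uncovered.

0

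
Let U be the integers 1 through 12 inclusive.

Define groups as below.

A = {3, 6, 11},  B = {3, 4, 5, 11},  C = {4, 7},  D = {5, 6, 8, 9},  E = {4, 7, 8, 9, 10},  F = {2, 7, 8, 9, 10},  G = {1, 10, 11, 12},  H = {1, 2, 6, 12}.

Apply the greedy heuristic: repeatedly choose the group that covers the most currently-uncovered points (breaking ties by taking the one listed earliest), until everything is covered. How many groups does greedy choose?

3

Greedy: pick E (covers 5 new) → pick H (covers 4 new) → pick B (covers 3 new). Total picks: 3.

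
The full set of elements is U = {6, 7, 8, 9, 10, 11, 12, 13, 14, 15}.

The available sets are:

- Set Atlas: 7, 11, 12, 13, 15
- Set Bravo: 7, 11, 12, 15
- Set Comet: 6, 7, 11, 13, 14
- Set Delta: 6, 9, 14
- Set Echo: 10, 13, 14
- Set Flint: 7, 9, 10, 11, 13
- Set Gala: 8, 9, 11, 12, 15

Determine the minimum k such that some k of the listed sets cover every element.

Delta, Flint, and Gala cover everything between them: the union {6, 7, 8, 9, 10, 11, 12, 13, 14, 15} is all of U.
Only Gala contains 8, so Gala is forced; the remaining 5 elements need at least 2 more sets (each remaining set adds at most 4) — so at least 3 sets are needed, and 3 is optimal.

3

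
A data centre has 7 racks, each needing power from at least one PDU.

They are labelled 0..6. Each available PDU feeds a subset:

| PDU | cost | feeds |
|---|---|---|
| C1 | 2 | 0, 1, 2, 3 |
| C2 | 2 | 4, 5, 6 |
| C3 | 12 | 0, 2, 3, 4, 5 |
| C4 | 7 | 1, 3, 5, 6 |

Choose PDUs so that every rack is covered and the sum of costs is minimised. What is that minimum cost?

4

C1, C2 together cover every rack (C1 ∪ C2 = {0, 1, 2, 3, 4, 5, 6}); total cost 2 + 2 = 4.
No covering selection has total cost below 4.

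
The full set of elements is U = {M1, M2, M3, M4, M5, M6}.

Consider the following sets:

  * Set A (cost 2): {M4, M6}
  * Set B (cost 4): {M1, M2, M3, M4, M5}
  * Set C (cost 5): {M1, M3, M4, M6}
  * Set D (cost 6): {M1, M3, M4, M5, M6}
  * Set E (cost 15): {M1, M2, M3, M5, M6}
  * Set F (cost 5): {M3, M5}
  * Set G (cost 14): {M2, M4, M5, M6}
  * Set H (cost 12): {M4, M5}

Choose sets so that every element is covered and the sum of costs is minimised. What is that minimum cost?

6

A, B together cover every element (A ∪ B = {M1, M2, M3, M4, M5, M6}); total cost 2 + 4 = 6.
No covering selection has total cost below 6.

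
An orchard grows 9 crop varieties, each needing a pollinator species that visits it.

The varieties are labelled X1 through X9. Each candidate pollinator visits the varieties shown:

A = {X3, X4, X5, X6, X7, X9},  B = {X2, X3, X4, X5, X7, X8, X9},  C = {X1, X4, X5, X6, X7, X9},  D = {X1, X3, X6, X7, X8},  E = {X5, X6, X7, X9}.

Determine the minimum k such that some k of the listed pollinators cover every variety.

2

Take {B, D}. Their union is {X1, X2, X3, X4, X5, X6, X7, X8, X9}, which is all 9 varieties.
No single pollinator has all 9 varieties (the largest, B, has 7), so 2 is optimal.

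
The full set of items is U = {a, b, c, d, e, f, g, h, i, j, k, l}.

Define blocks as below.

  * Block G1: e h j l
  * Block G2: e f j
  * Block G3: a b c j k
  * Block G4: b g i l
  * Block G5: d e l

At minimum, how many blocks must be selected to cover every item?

5

G1 and G2 and G3 and G4 and G5 together: G1 ∪ G2 ∪ G3 ∪ G4 ∪ G5 = {a, b, c, d, e, f, g, h, i, j, k, l} — every item is covered.
No 4 of the 5 blocks cover everything (all 5 combinations miss at least one item), so 5 is optimal.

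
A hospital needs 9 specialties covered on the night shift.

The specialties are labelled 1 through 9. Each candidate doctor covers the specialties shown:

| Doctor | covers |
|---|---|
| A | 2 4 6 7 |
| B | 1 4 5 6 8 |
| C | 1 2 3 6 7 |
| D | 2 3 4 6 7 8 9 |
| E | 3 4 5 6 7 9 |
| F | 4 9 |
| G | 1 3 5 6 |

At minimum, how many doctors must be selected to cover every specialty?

2

D and G together: D ∪ G = {1, 2, 3, 4, 5, 6, 7, 8, 9} — every specialty is covered.
No single doctor has all 9 specialties (the largest, D, has 7), so 2 is optimal.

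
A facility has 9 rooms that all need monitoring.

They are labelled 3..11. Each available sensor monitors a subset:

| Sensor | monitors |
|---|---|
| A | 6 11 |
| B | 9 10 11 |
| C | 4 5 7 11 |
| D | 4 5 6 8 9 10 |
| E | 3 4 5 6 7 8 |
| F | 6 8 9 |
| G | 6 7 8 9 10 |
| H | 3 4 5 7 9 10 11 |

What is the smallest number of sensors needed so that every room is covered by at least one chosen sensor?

F and H together: F ∪ H = {3, 4, 5, 6, 7, 8, 9, 10, 11} — every room is covered.
No single sensor has all 9 rooms (the largest, H, has 7), so 2 is optimal.

2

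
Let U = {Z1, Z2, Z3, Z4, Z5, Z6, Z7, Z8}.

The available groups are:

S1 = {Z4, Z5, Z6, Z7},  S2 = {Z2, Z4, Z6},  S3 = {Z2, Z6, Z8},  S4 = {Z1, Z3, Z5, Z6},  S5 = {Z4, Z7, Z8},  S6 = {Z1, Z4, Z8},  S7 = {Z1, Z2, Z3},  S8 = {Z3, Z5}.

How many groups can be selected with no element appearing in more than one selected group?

S2, S8 are pairwise disjoint (S2={Z2,Z4,Z6}; S8={Z3,Z5}).
Every remaining group overlaps one of these, and no 3 of the listed groups are pairwise disjoint, so 2 is the maximum.

2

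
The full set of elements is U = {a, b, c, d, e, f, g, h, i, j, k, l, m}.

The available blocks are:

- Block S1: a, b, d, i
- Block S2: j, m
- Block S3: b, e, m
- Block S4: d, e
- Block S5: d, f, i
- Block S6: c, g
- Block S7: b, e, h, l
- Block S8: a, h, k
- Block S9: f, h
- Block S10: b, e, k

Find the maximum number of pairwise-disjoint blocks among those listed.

S3, S5, S6, S8 are pairwise disjoint (S3={b,e,m}; S5={d,f,i}; S6={c,g}; S8={a,h,k}).
Every remaining block overlaps one of these, and no 5 of the listed blocks are pairwise disjoint, so 4 is the maximum.

4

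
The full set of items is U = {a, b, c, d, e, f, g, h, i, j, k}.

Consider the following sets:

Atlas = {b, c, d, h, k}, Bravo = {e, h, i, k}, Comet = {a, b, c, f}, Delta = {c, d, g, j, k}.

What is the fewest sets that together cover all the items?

Bravo, Comet, and Delta cover everything between them: the union {a, b, c, d, e, f, g, h, i, j, k} is all of U.
Each set has at most 5 items, and 2·5 = 10 < 11 — so at least 3 sets are needed, and 3 is optimal.

3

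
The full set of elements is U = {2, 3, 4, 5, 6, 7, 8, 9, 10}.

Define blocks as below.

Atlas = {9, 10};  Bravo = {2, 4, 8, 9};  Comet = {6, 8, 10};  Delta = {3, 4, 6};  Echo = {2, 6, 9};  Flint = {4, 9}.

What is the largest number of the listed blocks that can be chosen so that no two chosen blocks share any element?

2

Atlas, Delta are pairwise disjoint (Atlas={9,10}; Delta={3,4,6}).
Every remaining block overlaps one of these, and no 3 of the listed blocks are pairwise disjoint, so 2 is the maximum.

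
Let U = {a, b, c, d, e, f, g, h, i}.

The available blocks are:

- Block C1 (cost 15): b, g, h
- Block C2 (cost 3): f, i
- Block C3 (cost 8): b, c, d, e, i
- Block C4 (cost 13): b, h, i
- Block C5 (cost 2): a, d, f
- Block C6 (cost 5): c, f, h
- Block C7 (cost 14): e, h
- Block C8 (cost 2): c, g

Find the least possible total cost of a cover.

C3, C5, C6, C8 together cover every element (C3 ∪ C5 ∪ C6 ∪ C8 = {a, b, c, d, e, f, g, h, i}); total cost 8 + 2 + 5 + 2 = 17.
No covering selection has total cost below 17.

17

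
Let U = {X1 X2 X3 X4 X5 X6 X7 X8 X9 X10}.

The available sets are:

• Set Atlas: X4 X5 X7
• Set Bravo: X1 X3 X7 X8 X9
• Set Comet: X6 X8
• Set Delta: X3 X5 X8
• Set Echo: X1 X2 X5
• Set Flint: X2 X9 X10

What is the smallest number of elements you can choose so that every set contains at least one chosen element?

3

H = {X2, X5, X8} meets every set (each contains at least one member of H), and |H| = 3.
The sets Atlas, Comet, Flint are pairwise disjoint, so any hitting set needs a separate element for each — at least 3. Hence 3 is optimal.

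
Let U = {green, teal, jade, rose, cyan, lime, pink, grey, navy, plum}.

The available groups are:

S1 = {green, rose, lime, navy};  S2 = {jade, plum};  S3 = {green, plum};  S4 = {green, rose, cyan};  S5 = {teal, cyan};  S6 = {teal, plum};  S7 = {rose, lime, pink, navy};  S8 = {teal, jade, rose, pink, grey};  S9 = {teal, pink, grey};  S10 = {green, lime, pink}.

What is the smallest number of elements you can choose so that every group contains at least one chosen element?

4

H = {green, teal, lime, plum} meets every group (each contains at least one member of H), and |H| = 4.
No choice of 3 elements meets every group, so 4 is the minimum.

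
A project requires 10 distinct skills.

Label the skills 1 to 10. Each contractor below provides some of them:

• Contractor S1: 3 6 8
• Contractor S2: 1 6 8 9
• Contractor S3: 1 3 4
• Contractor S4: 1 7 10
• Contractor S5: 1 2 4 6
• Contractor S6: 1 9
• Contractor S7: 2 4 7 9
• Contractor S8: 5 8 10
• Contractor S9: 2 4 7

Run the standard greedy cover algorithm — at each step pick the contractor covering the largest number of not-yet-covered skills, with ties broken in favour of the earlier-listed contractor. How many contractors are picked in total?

Greedy: pick S2 (covers 4 new) → pick S7 (covers 3 new) → pick S8 (covers 2 new) → pick S1 (covers 1 new). Total picks: 4.

4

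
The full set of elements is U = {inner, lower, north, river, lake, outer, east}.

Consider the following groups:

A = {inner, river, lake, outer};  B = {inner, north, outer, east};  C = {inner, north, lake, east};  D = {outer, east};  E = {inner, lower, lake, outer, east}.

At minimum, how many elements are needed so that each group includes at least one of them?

2

H = {inner, east} meets every group (each contains at least one member of H), and |H| = 2.
No single element lies in every group, so at least 2 are needed and 2 is optimal.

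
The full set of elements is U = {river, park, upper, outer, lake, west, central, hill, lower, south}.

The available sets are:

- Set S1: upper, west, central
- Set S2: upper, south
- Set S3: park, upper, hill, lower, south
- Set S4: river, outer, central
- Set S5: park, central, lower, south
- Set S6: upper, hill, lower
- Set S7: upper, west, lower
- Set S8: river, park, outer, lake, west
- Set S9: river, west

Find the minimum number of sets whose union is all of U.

Take {S1, S3, S8}. Their union is {river, park, upper, outer, lake, west, central, hill, lower, south}, which is all 10 elements.
Only S8 contains lake, so S8 is forced; the remaining 5 elements need at least 2 more sets (each remaining set adds at most 4) — so at least 3 sets are needed, and 3 is optimal.

3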